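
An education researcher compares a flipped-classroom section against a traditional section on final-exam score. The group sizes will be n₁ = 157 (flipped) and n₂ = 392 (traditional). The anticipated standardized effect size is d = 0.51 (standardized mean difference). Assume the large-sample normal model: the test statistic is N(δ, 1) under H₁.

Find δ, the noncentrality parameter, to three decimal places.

δ ≈ 5.400

δ = d / √(1/n₁ + 1/n₂) = 0.51 / √(1/157 + 1/392) = 5.3998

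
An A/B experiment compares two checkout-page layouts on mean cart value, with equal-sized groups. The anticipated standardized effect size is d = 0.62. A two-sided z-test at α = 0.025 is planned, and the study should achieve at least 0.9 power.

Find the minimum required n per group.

Set Φ(δ − 2.241) = 0.9; then δ − 2.241 = Φ⁻¹(0.9) = 1.282, giving δ = 3.523.
(The Φ(−δ − z_{α/2}) term is vanishingly small for δ > 0 and is dropped in the standard sample-size formula.)
δ = d·√(n/2) ⇒ n = 2(δ/d)² = 2 × (3.523 / 0.62)² = 64.57.
Round up to the next whole unit.

n = 65 per group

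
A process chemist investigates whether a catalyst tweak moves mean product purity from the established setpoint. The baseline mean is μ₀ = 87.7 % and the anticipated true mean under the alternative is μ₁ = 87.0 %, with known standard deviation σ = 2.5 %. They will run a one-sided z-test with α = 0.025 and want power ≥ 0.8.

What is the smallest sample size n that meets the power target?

n = 101

Standardized effect: d = |μ₁ − μ₀| / σ = |87.0 − 87.7| / 2.5 = 0.2800
Set Φ(δ − 1.960) = 0.8; then δ − 1.960 = Φ⁻¹(0.8) = 0.842, giving δ = 2.802.
δ = d·√n ⇒ n = (δ/d)² = (2.802 / 0.2800)² = 100.11.
Rounding up, n = 101.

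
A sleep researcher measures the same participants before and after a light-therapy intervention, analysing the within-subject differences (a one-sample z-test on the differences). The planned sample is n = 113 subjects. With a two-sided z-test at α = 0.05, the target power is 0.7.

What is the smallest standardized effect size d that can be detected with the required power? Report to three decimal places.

d ≈ 0.234

Need Φ(δ − 1.960) = 0.7, so δ = 1.960 + 0.524 = 2.484.
(The second rejection-region term Φ(−δ − z_{α/2}) is negligible and dropped.)
δ = d·√n ⇒ d = δ/√n = 2.484/√113 = 0.2337.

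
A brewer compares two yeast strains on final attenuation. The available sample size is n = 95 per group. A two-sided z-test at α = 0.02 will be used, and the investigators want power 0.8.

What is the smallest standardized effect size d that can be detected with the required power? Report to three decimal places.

d ≈ 0.460

Need Φ(δ − 2.326) = 0.8, so δ = 2.326 + 0.842 = 3.168.
(Lower-tail contribution to power is negligible for δ > 0.)
δ = d·√(n/2) ⇒ d = δ/√(n/2) = 3.168/√(95/2) = 0.4597.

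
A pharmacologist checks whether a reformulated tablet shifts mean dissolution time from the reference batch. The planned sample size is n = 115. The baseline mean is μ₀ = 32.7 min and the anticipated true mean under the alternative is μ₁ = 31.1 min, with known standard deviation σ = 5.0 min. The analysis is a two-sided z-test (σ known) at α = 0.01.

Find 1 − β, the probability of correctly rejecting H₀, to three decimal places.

Power ≈ 0.804

Standardized effect: d = |μ₁ − μ₀| / σ = |31.1 − 32.7| / 5.0 = 0.3200
Noncentrality parameter: δ = d·√n = 0.3200 × √115 = 3.4316
Two-sided α = 0.01 → critical value z_{0.005} = 2.576.
Power = Φ(δ − 2.576) + Φ(−δ − 2.576) = Φ(0.856) + Φ(-6.007) = 0.8039 + 0.0000 = 0.8039.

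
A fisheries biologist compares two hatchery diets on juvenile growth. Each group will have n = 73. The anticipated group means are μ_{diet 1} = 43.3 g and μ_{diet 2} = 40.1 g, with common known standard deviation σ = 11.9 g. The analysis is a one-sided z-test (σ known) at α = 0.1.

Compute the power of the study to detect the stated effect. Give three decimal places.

Standardized effect: d = |μ_{diet 1} − μ_{diet 2}| / σ = |43.3 − 40.1| / 11.9 = 0.2689
Noncentrality parameter: δ = d·√(n/2) = 0.2689 × √(73/2) = 1.6246
Critical value for a one-sided test at α = 0.1: z_α = 1.282.
Power = Φ(δ − 1.282) = Φ(0.343) = 0.6342.

Power ≈ 0.634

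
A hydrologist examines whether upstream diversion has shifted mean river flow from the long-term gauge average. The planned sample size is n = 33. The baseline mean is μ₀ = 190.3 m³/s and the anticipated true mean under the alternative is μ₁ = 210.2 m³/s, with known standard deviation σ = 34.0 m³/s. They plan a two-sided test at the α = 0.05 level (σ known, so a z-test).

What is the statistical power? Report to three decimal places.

Power ≈ 0.920

Standardized effect: d = |μ₁ − μ₀| / σ = |210.2 − 190.3| / 34.0 = 0.5853
Noncentrality parameter: δ = d·√n = 0.5853 × √33 = 3.3623
Critical value for a two-sided test at α = 0.05: z_{α/2} = 1.960.
Power = Φ(δ − 1.960) + Φ(−δ − 1.960) = Φ(1.402) + Φ(-5.322) = 0.9196 + 0.0000 = 0.9196.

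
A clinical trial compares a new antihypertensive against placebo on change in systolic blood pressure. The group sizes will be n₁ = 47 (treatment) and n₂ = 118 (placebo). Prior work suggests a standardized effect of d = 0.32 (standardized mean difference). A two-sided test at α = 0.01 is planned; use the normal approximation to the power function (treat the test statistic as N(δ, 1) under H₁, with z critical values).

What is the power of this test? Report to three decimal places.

Power ≈ 0.236

Noncentrality parameter: δ = d / √(1/n₁ + 1/n₂) = 0.32 / √(1/47 + 1/118) = 1.8552
Two-sided α = 0.01 → critical value z_{0.005} = 2.576.
Power = Φ(δ − 2.576) + Φ(−δ − 2.576) = Φ(-0.721) + Φ(-4.431) = 0.2356 + 0.0000 = 0.2356.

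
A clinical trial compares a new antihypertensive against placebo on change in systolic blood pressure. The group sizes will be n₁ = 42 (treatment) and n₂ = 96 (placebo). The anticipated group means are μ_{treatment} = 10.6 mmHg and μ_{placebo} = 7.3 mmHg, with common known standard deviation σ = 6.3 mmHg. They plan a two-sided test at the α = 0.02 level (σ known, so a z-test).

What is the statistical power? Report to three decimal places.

Standardized effect: d = |μ_{treatment} − μ_{placebo}| / σ = |10.6 − 7.3| / 6.3 = 0.5238
Noncentrality parameter: δ = d / √(1/n₁ + 1/n₂) = 0.5238 / √(1/42 + 1/96) = 2.8314
Two-sided α = 0.02 → critical value z_{0.01} = 2.326.
Power = Φ(δ − 2.326) + Φ(−δ − 2.326) = Φ(0.505) + Φ(-5.158) = 0.6932 + 0.0000 = 0.6932.

Power ≈ 0.693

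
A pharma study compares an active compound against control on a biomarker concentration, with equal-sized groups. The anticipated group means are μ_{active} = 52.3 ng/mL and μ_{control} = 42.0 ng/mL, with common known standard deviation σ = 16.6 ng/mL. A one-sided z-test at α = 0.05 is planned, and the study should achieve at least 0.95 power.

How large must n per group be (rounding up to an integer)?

n = 57 per group

Standardized effect: d = |μ_{active} − μ_{control}| / σ = |52.3 − 42.0| / 16.6 = 0.6205
Set Φ(δ − 1.645) = 0.95; then δ − 1.645 = Φ⁻¹(0.95) = 1.645, giving δ = 3.290.
δ = d·√(n/2) ⇒ n = 2(δ/d)² = 2 × (3.290 / 0.6205)² = 56.22.
Rounding up, n = 57 per group.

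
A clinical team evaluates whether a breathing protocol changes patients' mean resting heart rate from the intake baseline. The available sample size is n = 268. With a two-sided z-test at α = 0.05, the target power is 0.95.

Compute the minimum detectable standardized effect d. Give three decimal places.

d ≈ 0.220

Need Φ(δ − 1.960) = 0.95, so δ = 1.960 + 1.645 = 3.605.
(Lower-tail contribution to power is negligible for δ > 0.)
δ = d·√n ⇒ d = δ/√n = 3.605/√268 = 0.2202.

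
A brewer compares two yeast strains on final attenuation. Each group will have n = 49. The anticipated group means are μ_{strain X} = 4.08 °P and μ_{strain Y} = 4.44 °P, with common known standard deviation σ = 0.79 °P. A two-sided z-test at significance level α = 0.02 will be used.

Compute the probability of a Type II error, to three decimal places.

β ≈ 0.528

Standardized effect: d = |μ_{strain X} − μ_{strain Y}| / σ = |4.08 − 4.44| / 0.79 = 0.4557
Noncentrality parameter: δ = d·√(n/2) = 0.4557 × √(49/2) = 2.2556
Critical value for a two-sided test at α = 0.02: z_{α/2} = 2.326.
Power = Φ(δ − 2.326) + Φ(−δ − 2.326) = Φ(-0.071) + Φ(-4.582) = 0.4718 + 0.0000 = 0.4718.
Type II error: β = 1 − power = 1 − 0.4718 = 0.5282.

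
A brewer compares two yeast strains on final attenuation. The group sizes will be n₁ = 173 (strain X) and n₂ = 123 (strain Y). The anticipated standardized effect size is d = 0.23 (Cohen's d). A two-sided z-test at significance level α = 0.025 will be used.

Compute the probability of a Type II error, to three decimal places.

β ≈ 0.615

Noncentrality parameter: δ = d / √(1/n₁ + 1/n₂) = 0.23 / √(1/173 + 1/123) = 1.9501
Two-sided α = 0.025 → critical value z_{0.0125} = 2.241.
Power = Φ(δ − 2.241) + Φ(−δ − 2.241) = Φ(-0.291) + Φ(-4.192) = 0.3854 + 0.0000 = 0.3854.
Type II error: β = 1 − power = 1 − 0.3854 = 0.6146.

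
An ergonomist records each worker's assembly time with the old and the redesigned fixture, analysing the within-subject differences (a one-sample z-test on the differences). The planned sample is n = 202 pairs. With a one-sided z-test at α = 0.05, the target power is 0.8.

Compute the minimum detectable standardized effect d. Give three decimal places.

Required noncentrality: δ = z_{0.05} + z_{0.20} = 1.645 + 0.842 = 2.486.
δ = d·√n ⇒ d = δ/√n = 2.486/√202 = 0.1749.

d ≈ 0.175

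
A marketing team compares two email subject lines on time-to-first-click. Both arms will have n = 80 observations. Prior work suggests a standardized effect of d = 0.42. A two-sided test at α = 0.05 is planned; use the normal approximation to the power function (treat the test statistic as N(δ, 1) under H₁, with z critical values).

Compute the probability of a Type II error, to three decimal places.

Noncentrality parameter: δ = d·√(n/2) = 0.42 × √(80/2) = 2.6563
Critical value for a two-sided test at α = 0.05: z_{α/2} = 1.960.
Power = Φ(δ − 1.960) + Φ(−δ − 1.960) = Φ(0.696) + Φ(-4.616) = 0.7569 + 0.0000 = 0.7569.
Type II error: β = 1 − power = 1 − 0.7569 = 0.2431.

β ≈ 0.243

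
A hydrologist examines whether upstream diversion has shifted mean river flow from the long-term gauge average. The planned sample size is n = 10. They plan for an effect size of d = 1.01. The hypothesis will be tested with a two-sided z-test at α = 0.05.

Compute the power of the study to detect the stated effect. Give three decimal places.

Noncentrality parameter: λ = d·√n = 1.01 × √10 = 3.1939
Two-sided α = 0.05 → critical value z_{0.025} = 1.960.
Power = Φ(λ − 1.960) + Φ(−λ − 1.960) = Φ(1.234) + Φ(-5.154) = 0.8914 + 0.0000 = 0.8914.

Power ≈ 0.891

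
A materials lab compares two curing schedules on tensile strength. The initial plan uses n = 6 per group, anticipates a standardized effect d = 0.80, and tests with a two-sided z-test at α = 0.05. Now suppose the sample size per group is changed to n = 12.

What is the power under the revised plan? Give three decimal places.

Power ≈ 0.500

With n = 12 per group: δ = d·√(n/2) = 0.80 × √(12/2) = 1.9596. Critical value z_{0.025} = 1.960.
Revised power = Φ(δ − 1.960) + Φ(−δ − 1.960) = Φ(0.000) + Φ(-3.920) = 0.4999 + 0.0000 = 0.4999.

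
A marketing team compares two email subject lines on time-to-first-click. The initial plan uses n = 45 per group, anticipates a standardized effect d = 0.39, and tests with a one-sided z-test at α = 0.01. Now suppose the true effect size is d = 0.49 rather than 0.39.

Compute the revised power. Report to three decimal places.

Power ≈ 0.499

With d = 0.49: δ = d·√(n/2) = 0.49 × √(45/2) = 2.3243. Critical value z_{0.01} = 2.326.
Revised power = Φ(δ − 2.326) = Φ(-0.002) = 0.4992.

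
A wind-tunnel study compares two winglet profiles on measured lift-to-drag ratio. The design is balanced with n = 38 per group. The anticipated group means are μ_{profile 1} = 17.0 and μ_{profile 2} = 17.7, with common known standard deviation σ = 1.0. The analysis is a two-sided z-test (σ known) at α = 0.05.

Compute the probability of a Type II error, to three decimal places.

Standardized effect: d = |μ_{profile 1} − μ_{profile 2}| / σ = |17.0 − 17.7| / 1.0 = 0.7000
Noncentrality parameter: λ = d·√(n/2) = 0.7000 × √(38/2) = 3.0512
Two-sided α = 0.05 → critical value z_{0.025} = 1.960.
Power = Φ(λ − 1.960) + Φ(−λ − 1.960) = Φ(1.091) + Φ(-5.011) = 0.8624 + 0.0000 = 0.8624.
Type II error: β = 1 − power = 1 − 0.8624 = 0.1376.

β ≈ 0.138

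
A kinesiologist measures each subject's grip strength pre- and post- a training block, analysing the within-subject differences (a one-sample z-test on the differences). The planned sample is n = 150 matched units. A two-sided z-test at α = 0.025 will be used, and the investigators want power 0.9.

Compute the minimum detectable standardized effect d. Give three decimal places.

d ≈ 0.288

Need Φ(δ − 2.241) = 0.9, so δ = 2.241 + 1.282 = 3.523.
(The second rejection-region term Φ(−δ − z_{α/2}) is negligible and dropped.)
δ = d·√n ⇒ d = δ/√n = 3.523/√150 = 0.2876.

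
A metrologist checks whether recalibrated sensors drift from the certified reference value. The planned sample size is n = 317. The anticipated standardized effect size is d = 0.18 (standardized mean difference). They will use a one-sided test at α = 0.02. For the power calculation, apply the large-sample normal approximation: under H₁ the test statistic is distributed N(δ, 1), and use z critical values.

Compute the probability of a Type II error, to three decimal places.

β ≈ 0.125

Noncentrality parameter: δ = d·√n = 0.18 × √317 = 3.2048
Critical value for a one-sided test at α = 0.02: z_α = 2.054.
Power = Φ(δ − 2.054) = Φ(1.151) = 0.8751.
Type II error: β = 1 − power = 1 − 0.8751 = 0.1249.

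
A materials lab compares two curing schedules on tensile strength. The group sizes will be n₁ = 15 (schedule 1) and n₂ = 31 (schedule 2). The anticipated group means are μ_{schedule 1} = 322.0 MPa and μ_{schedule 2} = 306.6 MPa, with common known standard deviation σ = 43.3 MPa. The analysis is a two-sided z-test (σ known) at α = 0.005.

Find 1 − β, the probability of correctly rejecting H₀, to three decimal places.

Standardized effect: d = |μ_{schedule 1} − μ_{schedule 2}| / σ = |322.0 − 306.6| / 43.3 = 0.3557
Noncentrality parameter: δ = d / √(1/n₁ + 1/n₂) = 0.3557 / √(1/15 + 1/31) = 1.1308
Critical value for a two-sided test at α = 0.005: z_{α/2} = 2.807.
Power = Φ(δ − 2.807) + Φ(−δ − 2.807) = Φ(-1.676) + Φ(-3.938) = 0.0468 + 0.0000 = 0.0469.

Power ≈ 0.047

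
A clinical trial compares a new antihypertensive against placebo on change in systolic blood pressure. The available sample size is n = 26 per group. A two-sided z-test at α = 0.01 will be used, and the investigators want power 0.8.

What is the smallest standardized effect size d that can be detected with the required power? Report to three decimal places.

d ≈ 0.948

Required noncentrality: δ = z_{0.005} + z_{0.20} = 2.576 + 0.842 = 3.417.
(Lower-tail contribution to power is negligible for δ > 0.)
δ = d·√(n/2) ⇒ d = δ/√(n/2) = 3.417/√(26/2) = 0.9478.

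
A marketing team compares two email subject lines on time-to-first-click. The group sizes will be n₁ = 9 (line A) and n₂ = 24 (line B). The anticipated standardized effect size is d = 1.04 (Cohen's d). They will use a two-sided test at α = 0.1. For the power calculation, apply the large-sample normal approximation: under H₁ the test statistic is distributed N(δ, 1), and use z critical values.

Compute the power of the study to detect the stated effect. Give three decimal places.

Power ≈ 0.845

Noncentrality parameter: λ = d / √(1/n₁ + 1/n₂) = 1.04 / √(1/9 + 1/24) = 2.6607
Critical value for a two-sided test at α = 0.1: z_{α/2} = 1.645.
Power = Φ(λ − 1.645) + Φ(−λ − 1.645) = Φ(1.016) + Φ(-4.306) = 0.8452 + 0.0000 = 0.8452.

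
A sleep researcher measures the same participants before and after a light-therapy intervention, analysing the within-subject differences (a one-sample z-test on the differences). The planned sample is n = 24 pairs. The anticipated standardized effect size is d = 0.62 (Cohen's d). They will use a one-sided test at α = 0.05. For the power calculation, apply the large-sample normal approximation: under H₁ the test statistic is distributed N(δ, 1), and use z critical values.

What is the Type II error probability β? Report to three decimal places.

Noncentrality parameter: λ = d·√n = 0.62 × √24 = 3.0374
One-sided α = 0.05 → critical value z_{0.05} = 1.645.
Power = Φ(λ − 1.645) = Φ(1.393) = 0.9181.
Type II error: β = 1 − power = 1 − 0.9181 = 0.0819.

β ≈ 0.082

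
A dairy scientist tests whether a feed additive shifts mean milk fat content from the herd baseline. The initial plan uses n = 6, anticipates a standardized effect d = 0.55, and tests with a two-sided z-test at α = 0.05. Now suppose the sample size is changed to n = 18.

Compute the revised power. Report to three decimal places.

With n = 18: δ = d·√n = 0.55 × √18 = 2.3335. Critical value z_{0.025} = 1.960.
Revised power = Φ(δ − 1.960) + Φ(−δ − 1.960) = Φ(0.373) + Φ(-4.293) = 0.6456 + 0.0000 = 0.6456.

Power ≈ 0.646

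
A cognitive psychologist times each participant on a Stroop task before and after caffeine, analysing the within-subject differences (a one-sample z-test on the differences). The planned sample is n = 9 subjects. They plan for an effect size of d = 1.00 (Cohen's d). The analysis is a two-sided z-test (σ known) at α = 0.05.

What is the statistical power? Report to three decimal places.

Noncentrality parameter: δ = d·√n = 1.00 × √9 = 3.0000
Critical value for a two-sided test at α = 0.05: z_{α/2} = 1.960.
Power = Φ(δ − 1.960) + Φ(−δ − 1.960) = Φ(1.040) + Φ(-4.960) = 0.8508 + 0.0000 = 0.8508.

Power ≈ 0.851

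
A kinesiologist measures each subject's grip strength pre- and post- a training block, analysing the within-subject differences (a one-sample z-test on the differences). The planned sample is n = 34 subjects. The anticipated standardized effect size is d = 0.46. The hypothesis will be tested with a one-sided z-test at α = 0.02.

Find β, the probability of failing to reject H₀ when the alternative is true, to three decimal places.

β ≈ 0.265

Noncentrality parameter: λ = d·√n = 0.46 × √34 = 2.6822
One-sided α = 0.02 → critical value z_{0.02} = 2.054.
Power = P(Z > 2.054 − λ) = Φ(0.628) = 0.7352.
Type II error: β = 1 − power = 1 − 0.7352 = 0.2648.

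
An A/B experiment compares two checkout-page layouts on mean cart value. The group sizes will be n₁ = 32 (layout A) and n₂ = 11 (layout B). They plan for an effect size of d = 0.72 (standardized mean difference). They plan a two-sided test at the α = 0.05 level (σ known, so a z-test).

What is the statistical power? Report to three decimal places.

Power ≈ 0.540

Noncentrality parameter: δ = d / √(1/n₁ + 1/n₂) = 0.72 / √(1/32 + 1/11) = 2.0600
Two-sided α = 0.05 → critical value z_{0.025} = 1.960.
Power = Φ(δ − 1.960) + Φ(−δ − 1.960) = Φ(0.100) + Φ(-4.020) = 0.5398 + 0.0000 = 0.5399.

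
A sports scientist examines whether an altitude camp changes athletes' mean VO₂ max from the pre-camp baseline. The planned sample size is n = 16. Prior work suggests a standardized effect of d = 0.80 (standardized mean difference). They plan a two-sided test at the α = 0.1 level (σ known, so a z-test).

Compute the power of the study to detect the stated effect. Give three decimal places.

Noncentrality parameter: δ = d·√n = 0.80 × √16 = 3.2000
Critical value for a two-sided test at α = 0.1: z_{α/2} = 1.645.
Power = Φ(δ − 1.645) + Φ(−δ − 1.645) = Φ(1.555) + Φ(-4.845) = 0.9400 + 0.0000 = 0.9400.

Power ≈ 0.940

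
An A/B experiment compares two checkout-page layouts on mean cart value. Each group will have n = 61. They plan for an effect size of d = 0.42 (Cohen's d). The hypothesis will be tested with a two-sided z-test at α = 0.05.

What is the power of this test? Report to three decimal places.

Noncentrality parameter: λ = d·√(n/2) = 0.42 × √(61/2) = 2.3195
Two-sided α = 0.05 → critical value z_{0.025} = 1.960.
Power = Φ(λ − 1.960) + Φ(−λ − 1.960) = Φ(0.360) + Φ(-4.279) = 0.6404 + 0.0000 = 0.6404.

Power ≈ 0.640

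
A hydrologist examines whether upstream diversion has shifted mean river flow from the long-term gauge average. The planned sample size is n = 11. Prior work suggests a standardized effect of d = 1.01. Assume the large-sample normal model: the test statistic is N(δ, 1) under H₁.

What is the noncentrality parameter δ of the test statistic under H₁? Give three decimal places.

δ ≈ 3.350

δ = d·√n = 1.01 × √11 = 3.3498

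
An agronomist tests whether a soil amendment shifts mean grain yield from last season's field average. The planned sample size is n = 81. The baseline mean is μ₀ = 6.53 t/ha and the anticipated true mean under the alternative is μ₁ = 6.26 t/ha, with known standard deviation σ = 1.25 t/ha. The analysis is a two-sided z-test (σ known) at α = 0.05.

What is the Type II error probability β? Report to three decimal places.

β ≈ 0.506

Standardized effect: d = |μ₁ − μ₀| / σ = |6.26 − 6.53| / 1.25 = 0.2160
Noncentrality parameter: δ = d·√n = 0.2160 × √81 = 1.9440
Two-sided α = 0.05 → critical value z_{0.025} = 1.960.
Power = Φ(δ − 1.960) + Φ(−δ − 1.960) = Φ(-0.016) + Φ(-3.904) = 0.4936 + 0.0000 = 0.4937.
Type II error: β = 1 − power = 1 − 0.4937 = 0.5063.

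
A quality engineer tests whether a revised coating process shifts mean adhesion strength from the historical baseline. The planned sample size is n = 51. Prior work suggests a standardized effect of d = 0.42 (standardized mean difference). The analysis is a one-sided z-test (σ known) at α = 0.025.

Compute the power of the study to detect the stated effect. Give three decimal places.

Noncentrality parameter: δ = d·√n = 0.42 × √51 = 2.9994
Critical value for a one-sided test at α = 0.025: z_α = 1.960.
Power = P(Z > 1.960 − δ) = Φ(1.039) = 0.8507.

Power ≈ 0.851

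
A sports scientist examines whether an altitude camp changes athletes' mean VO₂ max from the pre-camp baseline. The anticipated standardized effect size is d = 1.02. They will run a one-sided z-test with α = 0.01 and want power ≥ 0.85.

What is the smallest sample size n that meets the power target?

Set Φ(δ − 2.326) = 0.85; then δ − 2.326 = Φ⁻¹(0.85) = 1.036, giving δ = 3.363.
δ = d·√n ⇒ n = (δ/d)² = (3.363 / 1.02)² = 10.87.
Round up to the next whole unit.

n = 11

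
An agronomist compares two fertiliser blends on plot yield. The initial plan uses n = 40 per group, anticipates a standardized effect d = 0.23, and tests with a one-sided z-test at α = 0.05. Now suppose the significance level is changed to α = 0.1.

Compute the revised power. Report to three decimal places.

δ = d·√(n/2) = 0.23 × √(40/2) = 1.0286 (unchanged). New critical value: z_{0.1} = 1.282.
Revised power = Φ(δ − 1.282) = Φ(-0.253) = 0.4001.

Power ≈ 0.400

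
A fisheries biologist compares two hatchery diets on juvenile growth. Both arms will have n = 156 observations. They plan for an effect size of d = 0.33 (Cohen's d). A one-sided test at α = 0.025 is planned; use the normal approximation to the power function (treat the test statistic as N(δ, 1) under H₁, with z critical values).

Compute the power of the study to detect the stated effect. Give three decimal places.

Power ≈ 0.830

Noncentrality parameter: δ = d·√(n/2) = 0.33 × √(156/2) = 2.9145
One-sided α = 0.025 → critical value z_{0.025} = 1.960.
Power = P(Z > 1.960 − δ) = Φ(0.955) = 0.8301.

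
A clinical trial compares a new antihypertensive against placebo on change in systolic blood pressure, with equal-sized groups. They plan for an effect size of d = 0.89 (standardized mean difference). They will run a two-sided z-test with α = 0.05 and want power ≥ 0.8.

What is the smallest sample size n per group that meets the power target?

Set Φ(δ − 1.960) = 0.8; then δ − 1.960 = Φ⁻¹(0.8) = 0.842, giving δ = 2.802.
(Ignoring the negligible lower-tail rejection probability gives the usual closed-form inversion.)
δ = d·√(n/2) ⇒ n = 2(δ/d)² = 2 × (2.802 / 0.89)² = 19.82.
Rounding up, n = 20 per group.

n = 20 per group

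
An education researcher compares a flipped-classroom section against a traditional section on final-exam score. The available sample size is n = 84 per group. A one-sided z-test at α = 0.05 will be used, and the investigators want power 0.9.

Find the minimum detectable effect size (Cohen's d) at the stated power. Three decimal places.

Need Φ(δ − 1.645) = 0.9, so δ = 1.645 + 1.282 = 2.926.
δ = d·√(n/2) ⇒ d = δ/√(n/2) = 2.926/√(84/2) = 0.4516.

d ≈ 0.452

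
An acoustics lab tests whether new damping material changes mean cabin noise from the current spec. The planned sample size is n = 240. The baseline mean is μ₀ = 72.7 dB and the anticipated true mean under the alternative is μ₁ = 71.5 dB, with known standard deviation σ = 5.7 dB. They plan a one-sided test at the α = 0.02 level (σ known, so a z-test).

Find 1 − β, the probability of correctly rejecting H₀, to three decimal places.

Power ≈ 0.886

Standardized effect: d = |μ₁ − μ₀| / σ = |71.5 − 72.7| / 5.7 = 0.2105
Noncentrality parameter: δ = d·√n = 0.2105 × √240 = 3.2615
Critical value for a one-sided test at α = 0.02: z_α = 2.054.
Power = Φ(δ − 2.054) = Φ(1.208) = 0.8864.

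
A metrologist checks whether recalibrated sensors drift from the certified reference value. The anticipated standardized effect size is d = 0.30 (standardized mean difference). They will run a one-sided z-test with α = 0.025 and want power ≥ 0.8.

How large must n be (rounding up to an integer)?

For power 0.8 need Φ(δ − z_{0.025}) = 0.8, so δ = z_{0.025} + z_{0.20} = 1.960 + 0.842 = 2.802.
δ = d·√n ⇒ n = (δ/d)² = (2.802 / 0.30)² = 87.21.
Rounding up, n = 88.

n = 88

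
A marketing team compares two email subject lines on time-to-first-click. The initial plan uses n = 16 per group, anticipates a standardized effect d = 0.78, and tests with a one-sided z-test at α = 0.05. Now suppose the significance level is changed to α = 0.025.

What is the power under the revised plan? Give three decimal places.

δ = d·√(n/2) = 0.78 × √(16/2) = 2.2062 (unchanged). New critical value: z_{0.025} = 1.960.
Revised power = Φ(δ − 1.960) = Φ(0.246) = 0.5972.

Power ≈ 0.597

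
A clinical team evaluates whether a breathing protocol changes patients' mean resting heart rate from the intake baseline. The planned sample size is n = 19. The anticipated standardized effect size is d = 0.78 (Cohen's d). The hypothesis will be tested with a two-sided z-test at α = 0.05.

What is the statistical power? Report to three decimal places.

Noncentrality parameter: λ = d·√n = 0.78 × √19 = 3.3999
Two-sided α = 0.05 → critical value z_{0.025} = 1.960.
Power = Φ(λ − 1.960) + Φ(−λ − 1.960) = Φ(1.440) + Φ(-5.360) = 0.9251 + 0.0000 = 0.9251.

Power ≈ 0.925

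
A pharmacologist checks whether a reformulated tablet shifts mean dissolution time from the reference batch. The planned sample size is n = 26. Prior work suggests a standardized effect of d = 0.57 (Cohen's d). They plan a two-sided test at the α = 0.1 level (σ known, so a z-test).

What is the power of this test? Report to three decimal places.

Power ≈ 0.896

Noncentrality parameter: δ = d·√n = 0.57 × √26 = 2.9064
Critical value for a two-sided test at α = 0.1: z_{α/2} = 1.645.
Power = Φ(δ − 1.645) + Φ(−δ − 1.645) = Φ(1.262) + Φ(-4.551) = 0.8965 + 0.0000 = 0.8965.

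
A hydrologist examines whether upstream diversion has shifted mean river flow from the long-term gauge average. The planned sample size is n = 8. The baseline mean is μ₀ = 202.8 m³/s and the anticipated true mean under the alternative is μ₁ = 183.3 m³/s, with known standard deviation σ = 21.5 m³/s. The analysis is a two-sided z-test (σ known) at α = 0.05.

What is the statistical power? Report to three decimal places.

Standardized effect: d = |μ₁ − μ₀| / σ = |183.3 − 202.8| / 21.5 = 0.9070
Noncentrality parameter: λ = d·√n = 0.9070 × √8 = 2.5653
Two-sided α = 0.05 → critical value z_{0.025} = 1.960.
Power = Φ(λ − 1.960) + Φ(−λ − 1.960) = Φ(0.605) + Φ(-4.525) = 0.7275 + 0.0000 = 0.7275.

Power ≈ 0.728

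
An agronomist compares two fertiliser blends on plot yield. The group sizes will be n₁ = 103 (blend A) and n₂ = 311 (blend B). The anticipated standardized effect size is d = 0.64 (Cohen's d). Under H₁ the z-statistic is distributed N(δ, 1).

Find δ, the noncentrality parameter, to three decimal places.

δ ≈ 5.630

The noncentrality parameter scales effect size by the design's sample-size factor: δ = d / √(1/n₁ + 1/n₂) = 0.64 / √(1/103 + 1/311) = 5.6296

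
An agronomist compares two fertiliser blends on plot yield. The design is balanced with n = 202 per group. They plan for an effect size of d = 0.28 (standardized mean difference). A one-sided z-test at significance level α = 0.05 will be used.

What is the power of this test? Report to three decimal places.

Noncentrality parameter: δ = d·√(n/2) = 0.28 × √(202/2) = 2.8140
One-sided α = 0.05 → critical value z_{0.05} = 1.645.
Power = P(Z > 1.645 − δ) = Φ(1.169) = 0.8788.

Power ≈ 0.879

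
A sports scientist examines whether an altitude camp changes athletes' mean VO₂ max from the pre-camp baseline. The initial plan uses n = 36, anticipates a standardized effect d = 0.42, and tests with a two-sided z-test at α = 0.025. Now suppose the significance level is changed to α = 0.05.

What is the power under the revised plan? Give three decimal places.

δ = d·√n = 0.42 × √36 = 2.5200 (unchanged). New critical value: z_{0.025} = 1.960.
Revised power = Φ(δ − 1.960) + Φ(−δ − 1.960) = Φ(0.560) + Φ(-4.480) = 0.7123 + 0.0000 = 0.7123.

Power ≈ 0.712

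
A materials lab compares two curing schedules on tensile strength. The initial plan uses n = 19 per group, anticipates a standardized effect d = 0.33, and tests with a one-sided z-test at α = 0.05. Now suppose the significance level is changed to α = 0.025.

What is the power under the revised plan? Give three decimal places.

Power ≈ 0.173

δ = d·√(n/2) = 0.33 × √(19/2) = 1.0171 (unchanged). New critical value: z_{0.025} = 1.960.
Revised power = Φ(δ − 1.960) = Φ(-0.943) = 0.1729.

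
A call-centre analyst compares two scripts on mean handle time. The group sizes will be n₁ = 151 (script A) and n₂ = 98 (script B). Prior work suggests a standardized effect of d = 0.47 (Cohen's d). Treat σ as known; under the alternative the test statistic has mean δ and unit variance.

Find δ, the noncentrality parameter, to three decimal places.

δ ≈ 3.623

δ = d / √(1/n₁ + 1/n₂) = 0.47 / √(1/151 + 1/98) = 3.6233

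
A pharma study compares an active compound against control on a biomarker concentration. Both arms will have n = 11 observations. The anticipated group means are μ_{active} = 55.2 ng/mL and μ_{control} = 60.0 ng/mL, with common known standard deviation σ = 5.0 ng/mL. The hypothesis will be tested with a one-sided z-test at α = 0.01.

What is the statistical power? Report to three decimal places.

Power ≈ 0.470

Standardized effect: d = |μ_{active} − μ_{control}| / σ = |55.2 − 60.0| / 5.0 = 0.9600
Noncentrality parameter: δ = d·√(n/2) = 0.9600 × √(11/2) = 2.2514
Critical value for a one-sided test at α = 0.01: z_α = 2.326.
Power = Φ(δ − 2.326) = Φ(-0.075) = 0.4701.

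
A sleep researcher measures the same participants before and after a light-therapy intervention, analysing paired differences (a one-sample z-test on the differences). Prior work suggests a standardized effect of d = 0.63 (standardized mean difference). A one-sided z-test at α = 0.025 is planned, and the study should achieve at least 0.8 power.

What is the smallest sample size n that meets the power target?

Set Φ(δ − 1.960) = 0.8; then δ − 1.960 = Φ⁻¹(0.8) = 0.842, giving δ = 2.802.
δ = d·√n ⇒ n = (δ/d)² = (2.802 / 0.63)² = 19.78.
Round up to the next whole unit.

n = 20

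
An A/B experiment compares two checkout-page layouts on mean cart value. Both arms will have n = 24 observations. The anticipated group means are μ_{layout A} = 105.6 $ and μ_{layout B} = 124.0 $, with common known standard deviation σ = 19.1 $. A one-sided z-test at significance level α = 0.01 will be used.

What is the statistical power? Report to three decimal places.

Standardized effect: d = |μ_{layout A} − μ_{layout B}| / σ = |105.6 − 124.0| / 19.1 = 0.9634
Noncentrality parameter: δ = d·√(n/2) = 0.9634 × √(24/2) = 3.3371
Critical value for a one-sided test at α = 0.01: z_α = 2.326.
Power = P(Z > 2.326 − δ) = Φ(1.011) = 0.8439.

Power ≈ 0.844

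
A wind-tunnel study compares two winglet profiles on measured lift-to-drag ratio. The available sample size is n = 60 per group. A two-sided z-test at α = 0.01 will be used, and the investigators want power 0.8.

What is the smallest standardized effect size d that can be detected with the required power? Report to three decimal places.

d ≈ 0.624

Required noncentrality: δ = z_{0.005} + z_{0.20} = 2.576 + 0.842 = 3.417.
(The second rejection-region term Φ(−δ − z_{α/2}) is negligible and dropped.)
δ = d·√(n/2) ⇒ d = δ/√(n/2) = 3.417/√(60/2) = 0.6239.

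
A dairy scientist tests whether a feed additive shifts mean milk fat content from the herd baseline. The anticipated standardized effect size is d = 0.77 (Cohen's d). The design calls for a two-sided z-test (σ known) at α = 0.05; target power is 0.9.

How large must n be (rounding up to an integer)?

Set Φ(δ − 1.960) = 0.9; then δ − 1.960 = Φ⁻¹(0.9) = 1.282, giving δ = 3.242.
(The Φ(−δ − z_{α/2}) term is vanishingly small for δ > 0 and is dropped in the standard sample-size formula.)
δ = d·√n ⇒ n = (δ/d)² = (3.242 / 0.77)² = 17.72.
Rounding up, n = 18.

n = 18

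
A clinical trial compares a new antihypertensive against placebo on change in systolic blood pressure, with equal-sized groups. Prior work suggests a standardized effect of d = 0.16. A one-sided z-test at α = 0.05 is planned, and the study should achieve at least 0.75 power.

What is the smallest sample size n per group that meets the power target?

n = 421 per group

Set Φ(δ − 1.645) = 0.75; then δ − 1.645 = Φ⁻¹(0.75) = 0.674, giving δ = 2.319.
δ = d·√(n/2) ⇒ n = 2(δ/d)² = 2 × (2.319 / 0.16)² = 420.26.
Round up to the next whole unit.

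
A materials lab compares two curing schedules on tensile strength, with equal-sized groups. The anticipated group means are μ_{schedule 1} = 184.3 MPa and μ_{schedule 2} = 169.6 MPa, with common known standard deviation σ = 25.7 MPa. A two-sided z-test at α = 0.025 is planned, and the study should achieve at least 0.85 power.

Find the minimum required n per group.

n = 66 per group

Standardized effect: d = |μ_{schedule 1} − μ_{schedule 2}| / σ = |184.3 − 169.6| / 25.7 = 0.5720
Set Φ(δ − 2.241) = 0.85; then δ − 2.241 = Φ⁻¹(0.85) = 1.036, giving δ = 3.278.
(For δ > 0 the lower-tail rejection region contributes negligibly to power, so the one-term inversion is standard.)
δ = d·√(n/2) ⇒ n = 2(δ/d)² = 2 × (3.278 / 0.5720)² = 65.68.
Round up to the next whole unit.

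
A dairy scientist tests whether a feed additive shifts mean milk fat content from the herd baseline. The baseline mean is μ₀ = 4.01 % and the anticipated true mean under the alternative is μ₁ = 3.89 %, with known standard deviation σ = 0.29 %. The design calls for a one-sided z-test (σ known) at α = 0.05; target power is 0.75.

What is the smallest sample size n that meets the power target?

n = 32

Standardized effect: d = |μ₁ − μ₀| / σ = |3.89 − 4.01| / 0.29 = 0.4138
Set Φ(δ − 1.645) = 0.75; then δ − 1.645 = Φ⁻¹(0.75) = 0.674, giving δ = 2.319.
δ = d·√n ⇒ n = (δ/d)² = (2.319 / 0.4138)² = 31.42.
Rounding up, n = 32.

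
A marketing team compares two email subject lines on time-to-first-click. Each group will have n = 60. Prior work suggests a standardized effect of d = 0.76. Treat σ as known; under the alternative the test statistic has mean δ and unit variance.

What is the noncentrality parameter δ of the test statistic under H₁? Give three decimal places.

δ ≈ 4.163

δ = d·√(n/2) = 0.76 × √(60/2) = 4.1627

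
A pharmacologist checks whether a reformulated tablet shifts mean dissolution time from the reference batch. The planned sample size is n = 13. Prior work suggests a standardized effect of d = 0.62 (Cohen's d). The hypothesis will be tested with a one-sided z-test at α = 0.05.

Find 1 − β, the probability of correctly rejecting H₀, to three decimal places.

Noncentrality parameter: δ = d·√n = 0.62 × √13 = 2.2354
One-sided α = 0.05 → critical value z_{0.05} = 1.645.
Power = Φ(δ − 1.645) = Φ(0.591) = 0.7226.

Power ≈ 0.723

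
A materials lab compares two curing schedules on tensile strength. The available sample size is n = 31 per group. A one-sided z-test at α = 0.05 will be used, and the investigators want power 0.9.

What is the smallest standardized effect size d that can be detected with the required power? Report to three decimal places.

Need Φ(δ − 1.645) = 0.9, so δ = 1.645 + 1.282 = 2.926.
δ = d·√(n/2) ⇒ d = δ/√(n/2) = 2.926/√(31/2) = 0.7433.

d ≈ 0.743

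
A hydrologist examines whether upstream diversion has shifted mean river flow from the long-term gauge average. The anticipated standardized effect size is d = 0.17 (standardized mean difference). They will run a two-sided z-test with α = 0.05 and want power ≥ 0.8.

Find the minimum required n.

Set Φ(δ − 1.960) = 0.8; then δ − 1.960 = Φ⁻¹(0.8) = 0.842, giving δ = 2.802.
(The Φ(−δ − z_{α/2}) term is vanishingly small for δ > 0 and is dropped in the standard sample-size formula.)
δ = d·√n ⇒ n = (δ/d)² = (2.802 / 0.17)² = 271.59.
Round up to the next whole unit.

n = 272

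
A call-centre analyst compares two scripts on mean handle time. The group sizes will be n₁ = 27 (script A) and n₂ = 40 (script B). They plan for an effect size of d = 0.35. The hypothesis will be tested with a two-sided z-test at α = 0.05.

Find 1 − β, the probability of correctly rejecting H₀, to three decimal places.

Noncentrality parameter: δ = d / √(1/n₁ + 1/n₂) = 0.35 / √(1/27 + 1/40) = 1.4052
Critical value for a two-sided test at α = 0.05: z_{α/2} = 1.960.
Power = Φ(δ − 1.960) + Φ(−δ − 1.960) = Φ(-0.555) + Φ(-3.365) = 0.2895 + 0.0004 = 0.2899.

Power ≈ 0.290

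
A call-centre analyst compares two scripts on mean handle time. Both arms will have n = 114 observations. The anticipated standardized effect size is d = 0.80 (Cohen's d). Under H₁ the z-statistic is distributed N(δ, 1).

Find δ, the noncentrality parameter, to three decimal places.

The noncentrality parameter scales effect size by the design's sample-size factor: δ = d·√(n/2) = 0.80 × √(114/2) = 6.0399

δ ≈ 6.040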